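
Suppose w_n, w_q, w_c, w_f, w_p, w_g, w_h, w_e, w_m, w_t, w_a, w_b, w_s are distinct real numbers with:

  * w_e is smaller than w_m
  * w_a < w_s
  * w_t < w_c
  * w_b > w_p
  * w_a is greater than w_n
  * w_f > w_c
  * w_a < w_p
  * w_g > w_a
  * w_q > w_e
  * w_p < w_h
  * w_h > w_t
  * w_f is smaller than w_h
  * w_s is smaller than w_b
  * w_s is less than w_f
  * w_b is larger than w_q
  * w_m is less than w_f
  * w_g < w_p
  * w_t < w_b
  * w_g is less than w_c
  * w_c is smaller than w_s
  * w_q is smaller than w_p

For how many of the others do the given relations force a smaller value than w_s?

Directly below w_s: w_a, w_c.
One step further: w_n, w_t, w_g (5 so far).
Nothing else is reachable below w_s; 5 in all.

5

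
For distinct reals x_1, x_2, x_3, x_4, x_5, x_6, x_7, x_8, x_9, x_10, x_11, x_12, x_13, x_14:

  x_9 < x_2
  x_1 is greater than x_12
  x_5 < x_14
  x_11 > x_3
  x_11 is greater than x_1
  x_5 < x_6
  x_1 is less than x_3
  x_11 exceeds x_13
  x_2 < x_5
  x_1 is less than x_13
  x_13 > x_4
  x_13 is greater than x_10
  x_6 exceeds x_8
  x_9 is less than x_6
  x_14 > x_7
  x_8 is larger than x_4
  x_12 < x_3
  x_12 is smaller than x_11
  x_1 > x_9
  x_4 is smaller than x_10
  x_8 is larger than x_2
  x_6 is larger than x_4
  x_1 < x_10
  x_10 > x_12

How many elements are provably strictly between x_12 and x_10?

The relations place x_12 below x_10. An element lies strictly between them when it is forced above x_12 and also forced below x_10.
Above x_12: {x_1, x_3, x_13, x_11}. Below x_10: {x_9, x_1, x_4}.
Intersection: {x_1} — 1.

1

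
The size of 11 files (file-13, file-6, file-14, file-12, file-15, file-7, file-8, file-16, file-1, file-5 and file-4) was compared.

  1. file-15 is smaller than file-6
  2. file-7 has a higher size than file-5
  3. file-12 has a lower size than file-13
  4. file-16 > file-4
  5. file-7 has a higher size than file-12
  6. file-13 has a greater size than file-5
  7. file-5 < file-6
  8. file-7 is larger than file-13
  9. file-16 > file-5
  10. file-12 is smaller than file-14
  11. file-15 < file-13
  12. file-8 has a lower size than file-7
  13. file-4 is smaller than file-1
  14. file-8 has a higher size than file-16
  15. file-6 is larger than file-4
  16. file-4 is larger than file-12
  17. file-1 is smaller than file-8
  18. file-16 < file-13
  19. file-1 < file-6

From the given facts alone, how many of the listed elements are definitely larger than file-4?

From file-4 the given relations immediately reach file-16, file-1, file-6.
From those, file-13, file-8 — 5 in total.
From those, file-7 — 6 in total.
Nothing else is reachable above file-4; 6 in all.

6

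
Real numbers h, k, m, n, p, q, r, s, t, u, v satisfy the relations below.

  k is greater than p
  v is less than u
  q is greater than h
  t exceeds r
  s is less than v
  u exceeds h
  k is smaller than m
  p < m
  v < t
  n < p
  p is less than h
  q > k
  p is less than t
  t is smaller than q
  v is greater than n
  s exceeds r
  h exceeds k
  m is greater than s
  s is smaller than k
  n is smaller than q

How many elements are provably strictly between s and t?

1

Chaining upward from s reaches: k, v, h, u, q, m.
Chaining downward from t reaches: n, p, r, v.
Strictly between s and t are those in both lists: v — 1 element.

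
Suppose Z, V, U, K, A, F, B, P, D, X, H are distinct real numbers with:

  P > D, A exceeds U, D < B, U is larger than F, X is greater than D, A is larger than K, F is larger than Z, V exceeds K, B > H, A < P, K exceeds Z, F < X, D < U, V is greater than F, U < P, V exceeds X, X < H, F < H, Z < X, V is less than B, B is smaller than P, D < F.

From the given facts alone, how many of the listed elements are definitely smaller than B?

Directly below B: D, V, H.
One step further: K, F, X (6 so far).
One step further: Z (7 so far).
No other element is forced below B by the given relations, so the count is 7.

7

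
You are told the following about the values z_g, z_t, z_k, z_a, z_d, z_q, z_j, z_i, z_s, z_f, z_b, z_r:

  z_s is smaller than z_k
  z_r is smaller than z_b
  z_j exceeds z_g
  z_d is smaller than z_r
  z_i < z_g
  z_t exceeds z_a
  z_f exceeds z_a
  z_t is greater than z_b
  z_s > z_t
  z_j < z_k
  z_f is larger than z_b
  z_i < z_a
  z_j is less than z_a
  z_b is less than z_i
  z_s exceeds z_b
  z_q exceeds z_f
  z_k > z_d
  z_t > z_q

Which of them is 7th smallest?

Piecing the relations together gives one ordering: z_d < z_r < z_b < z_i < z_g < z_j < z_a < z_f < z_q < z_t < z_s < z_k.
Counting 7 from the smallest end gives z_a.

z_a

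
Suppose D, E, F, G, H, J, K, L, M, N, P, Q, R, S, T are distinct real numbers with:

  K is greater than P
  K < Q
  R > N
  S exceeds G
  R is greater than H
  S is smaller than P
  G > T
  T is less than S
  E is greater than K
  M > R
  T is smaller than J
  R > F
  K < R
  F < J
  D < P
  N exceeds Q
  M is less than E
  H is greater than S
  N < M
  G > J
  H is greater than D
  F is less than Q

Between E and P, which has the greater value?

E

P < K < Q < N < R < M < E, by transitivity through K, Q, N, R, M.
So P < E; E is the larger of the two.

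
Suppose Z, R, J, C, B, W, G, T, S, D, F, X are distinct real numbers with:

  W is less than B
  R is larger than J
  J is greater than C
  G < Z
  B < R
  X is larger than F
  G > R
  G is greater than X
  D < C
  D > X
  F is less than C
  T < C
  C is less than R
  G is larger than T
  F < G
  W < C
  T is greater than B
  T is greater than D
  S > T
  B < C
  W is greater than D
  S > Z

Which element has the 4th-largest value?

R

The consecutive relations fix a unique order: F < X < D < W < B < T < C < J < R < G < Z < S.
The 4th largest is R.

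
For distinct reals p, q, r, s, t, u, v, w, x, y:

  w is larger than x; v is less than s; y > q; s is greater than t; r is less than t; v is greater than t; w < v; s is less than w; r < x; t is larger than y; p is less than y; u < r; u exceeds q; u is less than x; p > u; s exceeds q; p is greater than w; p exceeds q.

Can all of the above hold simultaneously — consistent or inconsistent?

We have s < w stated directly, yet also w < p < y < t < v < s by chaining the others — so w < s. Contradiction.

inconsistent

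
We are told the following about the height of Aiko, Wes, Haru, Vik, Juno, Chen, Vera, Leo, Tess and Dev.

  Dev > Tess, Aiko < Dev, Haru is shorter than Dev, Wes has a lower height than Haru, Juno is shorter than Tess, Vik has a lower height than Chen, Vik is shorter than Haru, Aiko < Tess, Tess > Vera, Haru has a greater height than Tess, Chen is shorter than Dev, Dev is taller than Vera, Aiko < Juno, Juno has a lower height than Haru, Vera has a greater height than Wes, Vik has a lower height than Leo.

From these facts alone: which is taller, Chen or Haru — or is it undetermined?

undetermined

Following every chain through Chen: above Chen we get Dev; below Chen we get Vik.
Haru is not reached, and no chain runs the other way from Haru to Chen.
So the given relations leave the order of Chen and Haru undetermined.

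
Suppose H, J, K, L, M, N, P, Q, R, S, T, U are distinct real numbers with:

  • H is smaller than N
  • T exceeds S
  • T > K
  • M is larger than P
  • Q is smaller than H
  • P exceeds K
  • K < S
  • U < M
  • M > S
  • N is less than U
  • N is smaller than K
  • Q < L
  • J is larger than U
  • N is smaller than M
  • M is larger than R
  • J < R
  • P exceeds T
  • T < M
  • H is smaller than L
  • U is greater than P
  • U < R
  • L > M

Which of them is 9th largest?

K

Chaining the given pairs: Q < H < N < K < S < T < P < U < J < R < M < L.
Counting 9 from the largest end gives K.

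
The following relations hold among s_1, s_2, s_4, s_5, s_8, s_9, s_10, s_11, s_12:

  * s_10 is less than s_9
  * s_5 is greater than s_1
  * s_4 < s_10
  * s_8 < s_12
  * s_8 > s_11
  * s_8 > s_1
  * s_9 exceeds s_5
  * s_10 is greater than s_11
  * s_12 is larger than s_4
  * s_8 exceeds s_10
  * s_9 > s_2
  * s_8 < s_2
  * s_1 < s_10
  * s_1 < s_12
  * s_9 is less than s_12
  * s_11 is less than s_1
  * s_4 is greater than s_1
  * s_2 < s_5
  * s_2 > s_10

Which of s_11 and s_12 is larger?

s_12

Chaining the given relations: s_11 < s_1 < s_4 < s_10 < s_8 < s_2 < s_5 < s_9 < s_12.
So s_11 < s_12; s_12 is the larger of the two.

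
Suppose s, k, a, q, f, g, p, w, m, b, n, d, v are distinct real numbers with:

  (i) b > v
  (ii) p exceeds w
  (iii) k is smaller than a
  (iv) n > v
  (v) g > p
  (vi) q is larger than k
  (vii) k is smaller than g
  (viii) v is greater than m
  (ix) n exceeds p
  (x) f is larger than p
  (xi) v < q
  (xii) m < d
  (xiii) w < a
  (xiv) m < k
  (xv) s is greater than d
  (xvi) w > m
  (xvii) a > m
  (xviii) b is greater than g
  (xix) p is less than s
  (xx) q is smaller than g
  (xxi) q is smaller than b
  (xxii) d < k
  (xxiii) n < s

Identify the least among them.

w is not least since m < w; p is not least since w < p; d is not least since m < d; k is not least since d < k; v is not least since m < v; q is not least since k < q; n is not least since v < n; a is not least since m < a; g is not least since k < g; b is not least since v < b; f is not least since p < f; s is not least since d < s.
Only m has nothing below it, so m is the least.

m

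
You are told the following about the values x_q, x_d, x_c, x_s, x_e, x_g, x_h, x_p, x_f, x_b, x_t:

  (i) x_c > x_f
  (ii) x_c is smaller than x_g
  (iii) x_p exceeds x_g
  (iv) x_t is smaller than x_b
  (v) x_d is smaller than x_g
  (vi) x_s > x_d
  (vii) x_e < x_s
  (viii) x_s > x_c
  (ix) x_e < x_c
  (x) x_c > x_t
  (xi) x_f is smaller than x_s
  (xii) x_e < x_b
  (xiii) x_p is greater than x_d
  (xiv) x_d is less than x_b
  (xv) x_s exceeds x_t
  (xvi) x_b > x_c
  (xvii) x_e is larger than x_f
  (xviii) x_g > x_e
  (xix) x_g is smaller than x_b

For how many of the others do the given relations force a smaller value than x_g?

5

The elements the relations force below x_g are x_d, x_f, x_e, x_t, x_c — no chain reaches any other.
That is 5.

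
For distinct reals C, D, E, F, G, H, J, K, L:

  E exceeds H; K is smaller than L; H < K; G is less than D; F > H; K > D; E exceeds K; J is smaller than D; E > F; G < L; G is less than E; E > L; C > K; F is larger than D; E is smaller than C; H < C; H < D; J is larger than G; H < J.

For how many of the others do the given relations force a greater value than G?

From G the given relations immediately reach J, D, L, E.
From those, K, F, C — 7 in total.
No other element is forced above G by the given relations, so the count is 7.

7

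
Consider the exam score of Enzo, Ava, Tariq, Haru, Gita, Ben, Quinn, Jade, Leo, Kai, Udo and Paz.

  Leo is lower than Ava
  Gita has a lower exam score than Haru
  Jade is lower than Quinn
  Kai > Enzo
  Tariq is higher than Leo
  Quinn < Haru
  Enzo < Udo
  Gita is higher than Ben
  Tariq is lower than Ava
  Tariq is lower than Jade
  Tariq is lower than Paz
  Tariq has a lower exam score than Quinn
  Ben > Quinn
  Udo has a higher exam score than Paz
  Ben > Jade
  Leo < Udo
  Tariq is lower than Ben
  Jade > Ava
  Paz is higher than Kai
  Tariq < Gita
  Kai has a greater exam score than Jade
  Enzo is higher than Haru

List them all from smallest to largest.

Leo < Tariq < Ava < Jade < Quinn < Ben < Gita < Haru < Enzo < Kai < Paz < Udo

Each adjacent pair is fixed by a given relation: Leo < Tariq; Tariq < Ava; Ava < Jade; Jade < Quinn; Quinn < Ben; Ben < Gita; Gita < Haru; Haru < Enzo; Enzo < Kai; Kai < Paz; Paz < Udo. Chaining them end to end gives the full order.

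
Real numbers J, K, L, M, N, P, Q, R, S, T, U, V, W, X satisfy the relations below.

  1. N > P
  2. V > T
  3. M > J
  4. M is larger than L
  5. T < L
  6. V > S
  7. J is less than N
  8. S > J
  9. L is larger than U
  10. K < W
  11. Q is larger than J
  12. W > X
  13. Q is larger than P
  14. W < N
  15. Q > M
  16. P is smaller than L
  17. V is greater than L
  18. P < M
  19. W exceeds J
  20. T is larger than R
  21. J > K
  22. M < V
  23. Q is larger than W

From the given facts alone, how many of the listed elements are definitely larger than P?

Directly above P: L, N, M, Q.
One step further: V (5 so far).
Nothing else is reachable above P; 5 in all.

5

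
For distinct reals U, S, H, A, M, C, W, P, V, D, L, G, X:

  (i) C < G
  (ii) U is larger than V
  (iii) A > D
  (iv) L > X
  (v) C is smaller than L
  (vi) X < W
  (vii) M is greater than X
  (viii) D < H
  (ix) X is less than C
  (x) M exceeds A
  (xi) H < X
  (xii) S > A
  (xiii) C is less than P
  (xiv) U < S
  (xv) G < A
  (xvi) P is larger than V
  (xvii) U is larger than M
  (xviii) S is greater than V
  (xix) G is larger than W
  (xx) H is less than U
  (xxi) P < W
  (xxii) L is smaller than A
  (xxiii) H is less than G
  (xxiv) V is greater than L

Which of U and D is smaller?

The relevant relations are D < H; H < X; X < C; C < L; L < V; V < P; P < W; W < G; G < A; A < M; M < U.
Together: D < H < X < C < L < V < P < W < G < A < M < U.
So D < U; D is the smaller of the two.

D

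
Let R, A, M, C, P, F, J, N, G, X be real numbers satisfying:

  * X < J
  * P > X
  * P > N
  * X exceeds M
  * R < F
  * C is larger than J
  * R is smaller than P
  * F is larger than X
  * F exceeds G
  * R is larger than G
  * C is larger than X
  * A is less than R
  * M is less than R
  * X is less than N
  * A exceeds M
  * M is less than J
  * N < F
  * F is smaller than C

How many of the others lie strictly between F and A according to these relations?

1

Chaining upward from A reaches: R, P, C.
Chaining downward from F reaches: G, M, X, R, N.
Strictly between A and F are those in both lists: R — 1 element.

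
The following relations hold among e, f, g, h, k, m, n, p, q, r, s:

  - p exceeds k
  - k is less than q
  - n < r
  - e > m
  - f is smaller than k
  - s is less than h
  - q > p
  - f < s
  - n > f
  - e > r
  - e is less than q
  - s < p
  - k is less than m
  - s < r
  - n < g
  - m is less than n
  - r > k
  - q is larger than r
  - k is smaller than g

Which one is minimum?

s is not least since f < s; k is not least since f < k; m is not least since k < m; n is not least since m < n; p is not least since k < p; r is not least since n < r; h is not least since s < h; e is not least since r < e; g is not least since n < g; q is not least since p < q.
Only f has nothing below it, so f is the minimum.

f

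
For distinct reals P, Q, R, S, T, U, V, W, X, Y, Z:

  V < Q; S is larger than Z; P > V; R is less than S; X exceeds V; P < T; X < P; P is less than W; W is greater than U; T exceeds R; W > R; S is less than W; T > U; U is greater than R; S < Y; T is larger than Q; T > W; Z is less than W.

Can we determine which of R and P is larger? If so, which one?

Following every chain through R: above R we get S, U, W, Y, T.
P is not reached, and no chain runs the other way from P to R.
So the given relations leave the order of R and P undetermined.

undetermined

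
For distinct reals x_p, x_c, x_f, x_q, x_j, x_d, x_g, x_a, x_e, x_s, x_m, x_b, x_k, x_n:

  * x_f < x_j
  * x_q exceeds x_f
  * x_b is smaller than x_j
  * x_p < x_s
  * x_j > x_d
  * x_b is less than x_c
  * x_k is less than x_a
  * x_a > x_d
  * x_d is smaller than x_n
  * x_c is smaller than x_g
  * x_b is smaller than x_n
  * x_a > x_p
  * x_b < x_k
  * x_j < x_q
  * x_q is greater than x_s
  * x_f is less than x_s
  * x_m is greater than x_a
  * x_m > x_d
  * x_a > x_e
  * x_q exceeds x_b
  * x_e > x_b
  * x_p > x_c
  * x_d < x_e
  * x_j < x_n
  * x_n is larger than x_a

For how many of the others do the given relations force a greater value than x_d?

6

From x_d the given relations immediately reach x_e, x_j, x_a, x_m, x_n.
From those, x_q — 6 in total.
Nothing else is reachable above x_d; 6 in all.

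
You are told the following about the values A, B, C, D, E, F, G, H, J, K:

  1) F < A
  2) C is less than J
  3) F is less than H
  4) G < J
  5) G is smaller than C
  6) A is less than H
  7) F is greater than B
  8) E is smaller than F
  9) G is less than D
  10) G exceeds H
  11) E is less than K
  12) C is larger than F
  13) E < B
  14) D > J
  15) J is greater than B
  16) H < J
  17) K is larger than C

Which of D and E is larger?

E < B < F < A < H < G < C < J < D, by transitivity through B, F, A, H, G, C, J.
So E < D; D is the larger of the two.

D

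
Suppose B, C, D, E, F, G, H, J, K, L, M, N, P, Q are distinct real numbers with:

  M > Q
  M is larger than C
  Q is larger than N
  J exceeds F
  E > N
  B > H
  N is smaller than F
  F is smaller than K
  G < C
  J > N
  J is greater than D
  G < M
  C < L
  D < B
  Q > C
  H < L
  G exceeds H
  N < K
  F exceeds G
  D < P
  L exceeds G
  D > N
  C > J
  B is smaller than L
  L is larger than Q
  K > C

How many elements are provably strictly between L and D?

4

The relations place D below L. An element lies strictly between them when it is forced above D and also forced below L.
Above D: {B, J, C, Q, M, K, P}. Below L: {N, H, B, G, F, J, C, Q}.
Intersection: {B, J, C, Q} — 4.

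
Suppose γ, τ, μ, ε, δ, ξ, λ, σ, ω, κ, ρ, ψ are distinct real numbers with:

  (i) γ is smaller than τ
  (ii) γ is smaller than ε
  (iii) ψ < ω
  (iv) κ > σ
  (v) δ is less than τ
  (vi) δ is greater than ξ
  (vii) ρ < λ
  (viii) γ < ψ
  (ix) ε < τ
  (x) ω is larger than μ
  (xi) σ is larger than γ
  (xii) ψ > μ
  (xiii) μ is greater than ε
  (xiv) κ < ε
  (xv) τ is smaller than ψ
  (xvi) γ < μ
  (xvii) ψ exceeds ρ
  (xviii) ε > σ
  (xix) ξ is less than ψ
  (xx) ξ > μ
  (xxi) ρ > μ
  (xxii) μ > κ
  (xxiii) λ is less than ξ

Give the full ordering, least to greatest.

Each adjacent pair is fixed by a given relation: γ < σ; σ < κ; κ < ε; ε < μ; μ < ρ; ρ < λ; λ < ξ; ξ < δ; δ < τ; τ < ψ; ψ < ω. Chaining them end to end gives the full order.

γ < σ < κ < ε < μ < ρ < λ < ξ < δ < τ < ψ < ω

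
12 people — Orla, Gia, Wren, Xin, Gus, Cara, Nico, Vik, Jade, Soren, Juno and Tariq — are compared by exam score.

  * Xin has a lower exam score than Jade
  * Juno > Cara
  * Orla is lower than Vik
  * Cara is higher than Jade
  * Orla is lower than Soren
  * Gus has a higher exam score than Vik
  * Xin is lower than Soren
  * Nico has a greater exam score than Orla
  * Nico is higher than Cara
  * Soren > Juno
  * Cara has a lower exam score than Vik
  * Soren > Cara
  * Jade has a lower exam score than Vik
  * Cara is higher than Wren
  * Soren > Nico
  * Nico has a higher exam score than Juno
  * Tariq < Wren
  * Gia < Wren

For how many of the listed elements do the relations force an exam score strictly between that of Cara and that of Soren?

Chaining upward from Cara reaches: Vik, Juno, Gus, Nico.
Chaining downward from Soren reaches: Xin, Gia, Orla, Tariq, Jade, Wren, Juno, Nico.
Strictly between Cara and Soren are those in both lists: Juno, Nico — 2 elements.

2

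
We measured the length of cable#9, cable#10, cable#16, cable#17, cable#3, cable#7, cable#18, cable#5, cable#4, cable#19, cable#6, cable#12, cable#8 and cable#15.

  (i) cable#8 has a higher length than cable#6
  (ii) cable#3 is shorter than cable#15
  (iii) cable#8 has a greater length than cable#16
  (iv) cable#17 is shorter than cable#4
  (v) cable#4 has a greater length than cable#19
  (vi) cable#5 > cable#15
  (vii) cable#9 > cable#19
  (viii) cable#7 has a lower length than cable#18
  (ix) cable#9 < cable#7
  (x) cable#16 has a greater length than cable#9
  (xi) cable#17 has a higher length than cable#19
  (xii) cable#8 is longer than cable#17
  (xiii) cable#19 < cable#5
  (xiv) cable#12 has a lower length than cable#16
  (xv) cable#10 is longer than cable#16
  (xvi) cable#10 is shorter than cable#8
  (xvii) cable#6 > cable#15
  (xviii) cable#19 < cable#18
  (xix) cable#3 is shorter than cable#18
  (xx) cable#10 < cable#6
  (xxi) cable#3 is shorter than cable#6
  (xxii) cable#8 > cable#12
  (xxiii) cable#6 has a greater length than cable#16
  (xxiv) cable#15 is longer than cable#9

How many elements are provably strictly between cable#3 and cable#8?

2

Chaining upward from cable#3 reaches: cable#15, cable#18, cable#6, cable#5.
Chaining downward from cable#8 reaches: cable#19, cable#12, cable#9, cable#16, cable#10, cable#17, cable#15, cable#6.
Strictly between cable#3 and cable#8 are those in both lists: cable#15, cable#6 — 2 elements.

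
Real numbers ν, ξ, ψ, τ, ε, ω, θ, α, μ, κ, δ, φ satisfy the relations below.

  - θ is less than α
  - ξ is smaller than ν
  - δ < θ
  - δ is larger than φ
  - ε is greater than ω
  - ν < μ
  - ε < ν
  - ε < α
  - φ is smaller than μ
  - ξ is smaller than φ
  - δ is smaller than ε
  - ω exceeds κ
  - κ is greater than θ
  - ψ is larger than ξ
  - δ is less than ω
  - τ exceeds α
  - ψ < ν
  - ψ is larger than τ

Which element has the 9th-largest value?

θ

The consecutive relations fix a unique order: ξ < φ < δ < θ < κ < ω < ε < α < τ < ψ < ν < μ.
Counting 9 from the largest end gives θ.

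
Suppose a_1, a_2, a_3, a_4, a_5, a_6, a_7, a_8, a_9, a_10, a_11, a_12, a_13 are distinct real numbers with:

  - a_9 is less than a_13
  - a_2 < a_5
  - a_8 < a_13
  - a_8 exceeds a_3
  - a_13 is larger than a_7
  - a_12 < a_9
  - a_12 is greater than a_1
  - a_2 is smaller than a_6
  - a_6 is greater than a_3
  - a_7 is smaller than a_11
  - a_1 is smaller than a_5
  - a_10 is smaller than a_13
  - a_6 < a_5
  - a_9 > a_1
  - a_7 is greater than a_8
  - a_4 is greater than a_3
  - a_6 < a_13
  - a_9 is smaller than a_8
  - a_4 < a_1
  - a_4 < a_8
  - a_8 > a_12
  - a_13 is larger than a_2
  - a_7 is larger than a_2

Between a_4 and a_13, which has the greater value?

a_13

The relevant relations are a_4 < a_1; a_1 < a_12; a_12 < a_9; a_9 < a_8; a_8 < a_7; a_7 < a_13.
Together: a_4 < a_1 < a_12 < a_9 < a_8 < a_7 < a_13.
So a_4 < a_13; a_13 is the larger of the two.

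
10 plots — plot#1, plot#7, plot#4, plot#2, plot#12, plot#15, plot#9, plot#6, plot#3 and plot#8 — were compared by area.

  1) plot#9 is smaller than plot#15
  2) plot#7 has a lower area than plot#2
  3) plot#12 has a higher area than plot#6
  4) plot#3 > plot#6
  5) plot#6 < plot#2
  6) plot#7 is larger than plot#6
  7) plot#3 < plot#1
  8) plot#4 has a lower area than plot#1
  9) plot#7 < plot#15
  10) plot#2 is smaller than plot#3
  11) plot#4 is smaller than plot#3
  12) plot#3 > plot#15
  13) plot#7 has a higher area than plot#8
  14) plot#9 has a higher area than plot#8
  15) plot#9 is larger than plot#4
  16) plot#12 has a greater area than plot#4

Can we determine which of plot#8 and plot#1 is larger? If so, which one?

plot#8 < plot#7 and plot#7 < plot#2 give plot#8 < plot#2.
Then plot#2 < plot#3 extends the chain to plot#3.
With plot#3 < plot#1: plot#8 < plot#7 < plot#2 < plot#3 < plot#1.
So plot#1 is larger.

plot#1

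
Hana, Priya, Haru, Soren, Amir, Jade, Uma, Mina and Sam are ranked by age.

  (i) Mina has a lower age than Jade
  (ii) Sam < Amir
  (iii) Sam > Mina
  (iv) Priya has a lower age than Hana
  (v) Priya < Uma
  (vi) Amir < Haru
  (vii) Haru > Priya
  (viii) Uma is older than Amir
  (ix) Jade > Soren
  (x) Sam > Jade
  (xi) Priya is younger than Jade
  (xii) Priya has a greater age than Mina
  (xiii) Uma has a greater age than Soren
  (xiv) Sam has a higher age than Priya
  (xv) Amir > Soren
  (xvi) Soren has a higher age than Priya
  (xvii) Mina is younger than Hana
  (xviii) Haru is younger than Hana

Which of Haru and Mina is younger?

The relevant relations are Mina < Priya; Priya < Soren; Soren < Jade; Jade < Sam; Sam < Amir; Amir < Haru.
Together: Mina < Priya < Soren < Jade < Sam < Amir < Haru.
So Mina < Haru; Mina is the younger of the two.

Mina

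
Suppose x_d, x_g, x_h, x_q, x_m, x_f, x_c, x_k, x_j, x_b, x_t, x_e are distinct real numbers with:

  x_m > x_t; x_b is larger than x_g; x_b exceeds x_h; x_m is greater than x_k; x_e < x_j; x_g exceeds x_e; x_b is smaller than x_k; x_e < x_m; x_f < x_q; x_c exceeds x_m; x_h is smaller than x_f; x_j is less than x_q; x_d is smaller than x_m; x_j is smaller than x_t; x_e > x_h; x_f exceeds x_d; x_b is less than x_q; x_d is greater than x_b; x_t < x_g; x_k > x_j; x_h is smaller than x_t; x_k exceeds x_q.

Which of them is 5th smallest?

Piecing the relations together gives one ordering: x_h < x_e < x_j < x_t < x_g < x_b < x_d < x_f < x_q < x_k < x_m < x_c.
Counting 5 from the smallest end gives x_g.

x_g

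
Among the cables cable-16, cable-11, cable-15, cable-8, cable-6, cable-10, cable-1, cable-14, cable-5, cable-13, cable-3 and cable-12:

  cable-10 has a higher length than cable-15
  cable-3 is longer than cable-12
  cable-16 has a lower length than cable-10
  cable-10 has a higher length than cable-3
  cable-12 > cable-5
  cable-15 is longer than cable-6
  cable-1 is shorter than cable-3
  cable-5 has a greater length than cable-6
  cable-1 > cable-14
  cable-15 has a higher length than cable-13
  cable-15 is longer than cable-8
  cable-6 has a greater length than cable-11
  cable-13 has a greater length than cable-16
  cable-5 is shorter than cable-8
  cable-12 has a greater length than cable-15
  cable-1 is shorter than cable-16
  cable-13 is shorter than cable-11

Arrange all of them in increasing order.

Each adjacent pair is fixed by a given relation: cable-14 < cable-1; cable-1 < cable-16; cable-16 < cable-13; cable-13 < cable-11; cable-11 < cable-6; cable-6 < cable-5; cable-5 < cable-8; cable-8 < cable-15; cable-15 < cable-12; cable-12 < cable-3; cable-3 < cable-10. Chaining them end to end gives the full order.

cable-14 < cable-1 < cable-16 < cable-13 < cable-11 < cable-6 < cable-5 < cable-8 < cable-15 < cable-12 < cable-3 < cable-10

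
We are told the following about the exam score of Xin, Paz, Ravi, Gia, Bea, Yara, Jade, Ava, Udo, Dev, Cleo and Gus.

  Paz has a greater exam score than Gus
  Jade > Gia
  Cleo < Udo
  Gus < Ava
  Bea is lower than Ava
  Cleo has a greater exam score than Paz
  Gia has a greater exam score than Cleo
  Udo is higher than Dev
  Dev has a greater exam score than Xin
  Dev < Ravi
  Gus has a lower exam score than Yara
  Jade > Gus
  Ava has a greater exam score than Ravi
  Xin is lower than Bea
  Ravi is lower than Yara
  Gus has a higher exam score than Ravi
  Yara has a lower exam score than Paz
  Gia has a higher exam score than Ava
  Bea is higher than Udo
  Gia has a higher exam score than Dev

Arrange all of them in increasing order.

Xin < Dev < Ravi < Gus < Yara < Paz < Cleo < Udo < Bea < Ava < Gia < Jade

The consecutive links are each given: Xin < Dev; Dev < Ravi; Ravi < Gus; Gus < Yara; Yara < Paz; Paz < Cleo; Cleo < Udo; Udo < Bea; Bea < Ava; Ava < Gia; Gia < Jade.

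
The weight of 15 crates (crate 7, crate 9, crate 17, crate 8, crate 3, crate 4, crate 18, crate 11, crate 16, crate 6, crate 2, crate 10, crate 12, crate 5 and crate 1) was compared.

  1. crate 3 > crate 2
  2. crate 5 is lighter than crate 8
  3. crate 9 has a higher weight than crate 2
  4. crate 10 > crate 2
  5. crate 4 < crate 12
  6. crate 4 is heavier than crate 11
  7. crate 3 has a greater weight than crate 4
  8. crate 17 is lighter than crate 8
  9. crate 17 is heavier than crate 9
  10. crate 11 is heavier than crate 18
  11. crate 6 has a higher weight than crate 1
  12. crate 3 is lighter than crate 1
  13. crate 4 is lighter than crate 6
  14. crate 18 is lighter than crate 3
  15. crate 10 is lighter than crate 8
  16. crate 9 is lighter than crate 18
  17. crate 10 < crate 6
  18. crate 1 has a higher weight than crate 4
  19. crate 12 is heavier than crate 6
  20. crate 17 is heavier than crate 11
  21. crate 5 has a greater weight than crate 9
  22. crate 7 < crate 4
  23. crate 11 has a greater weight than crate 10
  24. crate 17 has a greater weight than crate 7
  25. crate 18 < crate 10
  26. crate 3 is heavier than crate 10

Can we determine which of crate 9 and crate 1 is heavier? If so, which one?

crate 1

crate 9 < crate 18 < crate 10 < crate 11 < crate 4 < crate 3 < crate 1, by transitivity through crate 18, crate 10, crate 11, crate 4, crate 3.
So crate 1 is heavier.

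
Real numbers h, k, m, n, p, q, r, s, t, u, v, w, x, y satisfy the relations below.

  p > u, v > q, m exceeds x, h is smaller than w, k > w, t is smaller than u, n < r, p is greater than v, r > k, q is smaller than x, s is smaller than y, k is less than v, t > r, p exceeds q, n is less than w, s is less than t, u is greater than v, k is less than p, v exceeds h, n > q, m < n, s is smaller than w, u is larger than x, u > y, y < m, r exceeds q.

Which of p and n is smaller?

Link the given pairs in sequence: n < w; w < k; k < r; r < t; t < u; u < p.
Chaining these gives n < w < k < r < t < u < p.
So n < p; n is the smaller of the two.

n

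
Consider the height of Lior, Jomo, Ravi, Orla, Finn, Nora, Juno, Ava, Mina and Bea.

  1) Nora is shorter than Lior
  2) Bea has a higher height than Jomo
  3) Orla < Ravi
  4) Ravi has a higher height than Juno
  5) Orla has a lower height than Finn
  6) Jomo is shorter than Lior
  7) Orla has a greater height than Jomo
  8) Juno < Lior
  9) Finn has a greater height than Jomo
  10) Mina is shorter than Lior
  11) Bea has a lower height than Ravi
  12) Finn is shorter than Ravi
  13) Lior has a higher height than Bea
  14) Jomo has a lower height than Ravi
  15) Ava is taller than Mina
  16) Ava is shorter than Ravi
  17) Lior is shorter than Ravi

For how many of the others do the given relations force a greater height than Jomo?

The elements the relations force above Jomo are Orla, Bea, Lior, Finn, Ravi — no chain reaches any other.
That is 5.

5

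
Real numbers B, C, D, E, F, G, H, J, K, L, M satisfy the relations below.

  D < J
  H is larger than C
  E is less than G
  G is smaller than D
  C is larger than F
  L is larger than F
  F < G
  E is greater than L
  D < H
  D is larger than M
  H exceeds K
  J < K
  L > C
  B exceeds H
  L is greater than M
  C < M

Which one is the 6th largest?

Piecing the relations together gives one ordering: F < C < M < L < E < G < D < J < K < H < B.
The 6th largest is G.

G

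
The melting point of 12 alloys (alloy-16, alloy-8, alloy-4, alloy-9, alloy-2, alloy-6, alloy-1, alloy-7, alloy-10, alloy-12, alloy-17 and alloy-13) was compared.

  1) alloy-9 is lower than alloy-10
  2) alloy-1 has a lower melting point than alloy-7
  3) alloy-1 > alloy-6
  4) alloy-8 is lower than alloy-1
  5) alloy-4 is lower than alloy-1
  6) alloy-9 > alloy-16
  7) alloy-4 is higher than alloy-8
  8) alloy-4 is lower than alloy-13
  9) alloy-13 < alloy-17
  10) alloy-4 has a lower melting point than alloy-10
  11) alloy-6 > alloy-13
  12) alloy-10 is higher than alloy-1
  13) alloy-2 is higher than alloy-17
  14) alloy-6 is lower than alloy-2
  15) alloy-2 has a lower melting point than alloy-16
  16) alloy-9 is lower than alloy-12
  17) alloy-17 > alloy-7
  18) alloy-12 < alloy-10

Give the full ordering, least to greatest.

alloy-8 < alloy-4 < alloy-13 < alloy-6 < alloy-1 < alloy-7 < alloy-17 < alloy-2 < alloy-16 < alloy-9 < alloy-12 < alloy-10

Nothing is placed below alloy-8, so it is least; from there alloy-8 < alloy-4; alloy-4 < alloy-13; alloy-13 < alloy-6; alloy-6 < alloy-1; alloy-1 < alloy-7; alloy-7 < alloy-17; alloy-17 < alloy-2; alloy-2 < alloy-16; alloy-16 < alloy-9; alloy-9 < alloy-12; alloy-12 < alloy-10, each given directly.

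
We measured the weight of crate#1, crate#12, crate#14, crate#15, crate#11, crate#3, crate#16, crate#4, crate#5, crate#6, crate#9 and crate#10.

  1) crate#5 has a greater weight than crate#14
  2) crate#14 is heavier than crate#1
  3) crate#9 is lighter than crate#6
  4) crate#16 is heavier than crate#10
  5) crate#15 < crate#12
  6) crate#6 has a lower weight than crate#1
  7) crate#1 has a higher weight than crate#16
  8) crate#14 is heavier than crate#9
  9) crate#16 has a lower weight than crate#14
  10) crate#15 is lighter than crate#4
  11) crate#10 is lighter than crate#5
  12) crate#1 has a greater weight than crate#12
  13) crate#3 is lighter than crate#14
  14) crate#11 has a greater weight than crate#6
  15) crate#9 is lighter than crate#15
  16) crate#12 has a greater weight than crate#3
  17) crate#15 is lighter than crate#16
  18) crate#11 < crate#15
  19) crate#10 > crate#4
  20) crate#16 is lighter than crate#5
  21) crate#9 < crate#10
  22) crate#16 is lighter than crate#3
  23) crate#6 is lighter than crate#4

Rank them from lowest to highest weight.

Nothing is placed below crate#9, so it is least; from there crate#9 < crate#6; crate#6 < crate#11; crate#11 < crate#15; crate#15 < crate#4; crate#4 < crate#10; crate#10 < crate#16; crate#16 < crate#3; crate#3 < crate#12; crate#12 < crate#1; crate#1 < crate#14; crate#14 < crate#5, each given directly.

crate#9 < crate#6 < crate#11 < crate#15 < crate#4 < crate#10 < crate#16 < crate#3 < crate#12 < crate#1 < crate#14 < crate#5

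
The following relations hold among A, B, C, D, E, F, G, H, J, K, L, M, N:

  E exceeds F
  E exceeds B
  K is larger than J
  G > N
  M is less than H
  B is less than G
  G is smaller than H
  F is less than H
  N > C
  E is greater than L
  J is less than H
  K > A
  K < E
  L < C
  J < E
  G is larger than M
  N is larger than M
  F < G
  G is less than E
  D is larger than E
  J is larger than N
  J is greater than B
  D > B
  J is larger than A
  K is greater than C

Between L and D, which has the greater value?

The relevant relations are L < C; C < N; N < J; J < K; K < E; E < D.
Together: L < C < N < J < K < E < D.
So L < D; D is the larger of the two.

D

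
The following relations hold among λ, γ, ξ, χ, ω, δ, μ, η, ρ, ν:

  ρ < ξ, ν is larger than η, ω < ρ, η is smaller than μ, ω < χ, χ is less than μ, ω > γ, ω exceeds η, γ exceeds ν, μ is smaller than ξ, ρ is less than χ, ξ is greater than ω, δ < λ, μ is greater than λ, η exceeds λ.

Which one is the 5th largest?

The consecutive relations fix a unique order: δ < λ < η < ν < γ < ω < ρ < χ < μ < ξ.
The 5th largest is ω.

ω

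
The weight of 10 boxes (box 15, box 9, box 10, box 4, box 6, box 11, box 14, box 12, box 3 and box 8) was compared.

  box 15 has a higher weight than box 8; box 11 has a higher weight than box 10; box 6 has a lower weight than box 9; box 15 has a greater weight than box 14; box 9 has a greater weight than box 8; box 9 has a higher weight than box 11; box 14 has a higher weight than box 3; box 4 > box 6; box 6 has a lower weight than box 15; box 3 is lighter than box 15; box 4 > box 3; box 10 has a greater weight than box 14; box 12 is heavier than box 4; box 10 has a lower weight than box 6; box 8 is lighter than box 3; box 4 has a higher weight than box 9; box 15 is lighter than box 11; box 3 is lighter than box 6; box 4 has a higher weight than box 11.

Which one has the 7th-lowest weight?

box 11

The consecutive relations fix a unique order: box 8 < box 3 < box 14 < box 10 < box 6 < box 15 < box 11 < box 9 < box 4 < box 12.
The 7th smallest is box 11.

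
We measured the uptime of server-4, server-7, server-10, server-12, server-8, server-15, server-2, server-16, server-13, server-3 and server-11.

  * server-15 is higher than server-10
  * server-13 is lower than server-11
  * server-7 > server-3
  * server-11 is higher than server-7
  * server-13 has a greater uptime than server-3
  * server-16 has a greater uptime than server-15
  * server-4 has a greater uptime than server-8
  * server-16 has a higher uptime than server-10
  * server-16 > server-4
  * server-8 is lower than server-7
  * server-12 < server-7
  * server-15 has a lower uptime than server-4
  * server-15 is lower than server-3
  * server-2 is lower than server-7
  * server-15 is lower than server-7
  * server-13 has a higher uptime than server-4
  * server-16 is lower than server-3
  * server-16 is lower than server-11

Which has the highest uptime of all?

Chaining downward from server-11: directly below it, server-16, server-7, server-13; then server-10, server-15, server-8, server-4, server-2, server-3, server-12.
That covers every other element, and nothing is given above server-11, so server-11 is the highest uptime.

server-11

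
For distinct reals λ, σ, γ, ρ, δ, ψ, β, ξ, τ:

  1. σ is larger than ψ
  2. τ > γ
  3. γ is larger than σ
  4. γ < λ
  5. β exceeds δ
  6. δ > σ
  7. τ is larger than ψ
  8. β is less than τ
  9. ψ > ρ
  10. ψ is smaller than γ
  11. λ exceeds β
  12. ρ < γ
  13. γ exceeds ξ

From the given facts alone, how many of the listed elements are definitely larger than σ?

Directly above σ: δ, γ.
One step further: β, λ, τ (5 so far).
No other element is forced above σ by the given relations, so the count is 5.

5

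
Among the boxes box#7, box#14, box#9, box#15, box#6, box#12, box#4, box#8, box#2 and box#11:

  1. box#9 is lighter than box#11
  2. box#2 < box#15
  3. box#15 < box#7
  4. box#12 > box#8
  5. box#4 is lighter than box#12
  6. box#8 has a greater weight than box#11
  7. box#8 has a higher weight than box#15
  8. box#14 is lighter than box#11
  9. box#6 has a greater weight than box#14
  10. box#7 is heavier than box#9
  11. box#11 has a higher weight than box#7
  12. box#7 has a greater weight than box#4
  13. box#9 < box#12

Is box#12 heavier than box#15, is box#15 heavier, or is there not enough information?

box#15 < box#7 and box#7 < box#11 give box#15 < box#11.
Then box#11 < box#8 extends the chain to box#8.
With box#8 < box#12: box#15 < box#7 < box#11 < box#8 < box#12.
So box#12 is heavier.

box#12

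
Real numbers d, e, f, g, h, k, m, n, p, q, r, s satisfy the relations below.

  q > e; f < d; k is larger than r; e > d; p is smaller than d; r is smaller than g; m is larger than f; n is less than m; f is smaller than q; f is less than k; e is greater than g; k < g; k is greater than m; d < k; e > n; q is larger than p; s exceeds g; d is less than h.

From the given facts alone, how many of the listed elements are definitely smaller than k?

6

The elements the relations force below k are r, f, p, n, m, d — no chain reaches any other.
That is 6.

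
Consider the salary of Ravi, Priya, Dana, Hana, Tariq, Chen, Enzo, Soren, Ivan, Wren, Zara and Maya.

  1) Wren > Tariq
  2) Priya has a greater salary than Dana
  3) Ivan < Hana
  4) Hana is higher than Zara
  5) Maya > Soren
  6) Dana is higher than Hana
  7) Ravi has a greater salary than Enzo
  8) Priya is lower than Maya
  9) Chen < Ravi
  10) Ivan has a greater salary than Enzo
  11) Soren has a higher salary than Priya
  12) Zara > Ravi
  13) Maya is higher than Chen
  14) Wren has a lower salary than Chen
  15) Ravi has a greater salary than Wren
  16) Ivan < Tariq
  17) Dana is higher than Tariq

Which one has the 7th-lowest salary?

Zara

The consecutive relations fix a unique order: Enzo < Ivan < Tariq < Wren < Chen < Ravi < Zara < Hana < Dana < Priya < Soren < Maya.
The 7th smallest is Zara.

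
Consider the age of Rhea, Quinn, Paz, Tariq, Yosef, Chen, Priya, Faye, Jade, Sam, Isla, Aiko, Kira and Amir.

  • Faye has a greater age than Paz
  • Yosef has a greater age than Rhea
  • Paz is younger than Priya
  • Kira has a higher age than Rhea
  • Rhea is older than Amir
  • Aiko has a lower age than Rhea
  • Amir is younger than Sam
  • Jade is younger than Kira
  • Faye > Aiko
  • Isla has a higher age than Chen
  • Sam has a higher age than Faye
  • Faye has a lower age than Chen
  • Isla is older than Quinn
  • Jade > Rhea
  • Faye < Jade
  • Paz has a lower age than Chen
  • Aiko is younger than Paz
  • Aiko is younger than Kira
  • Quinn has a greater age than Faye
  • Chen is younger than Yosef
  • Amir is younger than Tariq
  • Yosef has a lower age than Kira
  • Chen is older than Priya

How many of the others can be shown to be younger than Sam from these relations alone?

4

From Sam the given relations immediately reach Amir, Faye.
From those, Aiko, Paz — 4 in total.
No other element is forced below Sam by the given relations, so the count is 4.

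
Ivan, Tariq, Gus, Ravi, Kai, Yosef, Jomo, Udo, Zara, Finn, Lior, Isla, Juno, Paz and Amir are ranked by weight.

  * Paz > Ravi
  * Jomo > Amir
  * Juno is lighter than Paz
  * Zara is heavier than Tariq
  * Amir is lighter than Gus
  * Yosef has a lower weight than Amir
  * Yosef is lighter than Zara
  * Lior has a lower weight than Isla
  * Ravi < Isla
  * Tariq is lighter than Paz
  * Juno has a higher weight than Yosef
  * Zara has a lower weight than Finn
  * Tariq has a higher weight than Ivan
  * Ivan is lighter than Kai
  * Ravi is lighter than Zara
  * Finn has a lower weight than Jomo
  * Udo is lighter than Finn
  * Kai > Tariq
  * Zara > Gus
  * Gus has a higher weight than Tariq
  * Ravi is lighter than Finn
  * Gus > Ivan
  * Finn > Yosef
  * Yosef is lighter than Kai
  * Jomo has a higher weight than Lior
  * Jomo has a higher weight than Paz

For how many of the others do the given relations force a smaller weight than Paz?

Directly below Paz: Ravi, Tariq, Juno.
One step further: Yosef, Ivan (5 so far).
No other element is forced below Paz by the given relations, so the count is 5.

5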